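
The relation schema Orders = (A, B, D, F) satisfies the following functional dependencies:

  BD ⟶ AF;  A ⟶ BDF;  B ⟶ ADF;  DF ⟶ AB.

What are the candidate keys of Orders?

{A}⁺: A→BDF adds B, D, F → {A, B, D, F}.
{B}⁺: B→ADF adds A, D, F → {A, B, D, F}.
{D, F}⁺: DF→AB adds A, B → {A, B, D, F}. Minimal: {F}⁺ = {F}; {D}⁺ = {D} — none reach the full schema.
Any other superkey contains one of these as a subset, so there are no further candidate keys.

(A), (B), (D, F)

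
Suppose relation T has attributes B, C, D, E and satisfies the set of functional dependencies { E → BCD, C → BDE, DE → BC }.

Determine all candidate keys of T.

{C}⁺: C→BDE adds B, D, E → {B, C, D, E}.
{E}⁺: E→BCD adds B, C, D → {B, C, D, E}.
Any other superkey contains one of these as a subset, so there are no further candidate keys.

{C}; {E}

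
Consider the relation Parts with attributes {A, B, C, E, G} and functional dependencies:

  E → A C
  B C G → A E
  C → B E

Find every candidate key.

CG, EG

Attribute G never appears on the right-hand side of any dependency, so G must belong to every candidate key.
{G}⁺ = {G}, which is not all of the schema, so we must add further attributes.
{C, G}⁺: C→BE adds B, E; E→AC adds A → {A, B, C, E, G}.
{E, G}⁺: E→AC adds A, C; C→BE adds B → {A, B, C, E, G}.
Any other superkey contains one of these as a subset, so there are no further candidate keys.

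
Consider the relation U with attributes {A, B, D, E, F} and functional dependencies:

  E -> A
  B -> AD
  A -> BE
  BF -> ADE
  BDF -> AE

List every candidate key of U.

{A, F}⁺: A→BE adds B, E; BF→ADE adds D → {A, B, D, E, F}. Minimal: {F}⁺ = {F}; {A}⁺ = {A, B, D, E} — none reach the full schema.
{B, F}⁺: B→AD adds A, D; A→BE adds E → {A, B, D, E, F}. Minimal: {F}⁺ = {F}; {B}⁺ = {A, B, D, E} — none reach the full schema.
{E, F}⁺: E→A adds A; A→BE adds B; BF→ADE adds D → {A, B, D, E, F}. Minimal: {F}⁺ = {F}; {E}⁺ = {A, B, D, E} — none reach the full schema.
Any other superkey contains one of these as a subset, so there are no further candidate keys.

(A, F), (B, F), (E, F)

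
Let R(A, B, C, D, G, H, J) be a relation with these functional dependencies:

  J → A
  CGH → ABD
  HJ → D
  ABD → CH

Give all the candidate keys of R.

Attributes G, J never appear on any right-hand side, so every candidate key must contain {G, J}.
{G, J}⁺ = {A, G, J}, which is not all of the schema, so we must add further attributes.
{B, D, G, J}⁺: J→A adds A; ABD→CH adds C, H → {A, B, C, D, G, H, J}.
{B, G, H, J}⁺: J→A adds A; HJ→D adds D; ABD→CH adds C → {A, B, C, D, G, H, J}.
{C, G, H, J}⁺: J→A adds A; CGH→ABD adds B, D → {A, B, C, D, G, H, J}.

(B, D, G, J), (B, G, H, J), (C, G, H, J)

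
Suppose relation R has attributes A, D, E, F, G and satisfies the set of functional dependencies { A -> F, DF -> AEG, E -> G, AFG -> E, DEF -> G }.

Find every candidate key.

Attribute D never appears on the right-hand side of any dependency, so D must belong to every candidate key.
{D}⁺ = {D}, which is not all of the schema, so we must add further attributes.
{A, D}⁺: A→F adds F; DF→AEG adds E, G → {A, D, E, F, G}.
{D, F}⁺: DF→AEG adds A, E, G → {A, D, E, F, G}.

AD, DF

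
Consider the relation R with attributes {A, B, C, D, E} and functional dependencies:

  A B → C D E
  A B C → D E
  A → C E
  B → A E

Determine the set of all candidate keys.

B

{B}⁺: B→AE adds A, E; AB→CDE adds C, D → {A, B, C, D, E}.
No other minimal superkey exists.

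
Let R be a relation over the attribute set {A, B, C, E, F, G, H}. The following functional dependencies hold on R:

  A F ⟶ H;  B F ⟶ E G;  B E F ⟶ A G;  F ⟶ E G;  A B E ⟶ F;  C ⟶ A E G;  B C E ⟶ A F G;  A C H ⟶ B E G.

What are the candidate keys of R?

BC, CF, CH

Attribute C never appears on the right-hand side of any dependency, so C must belong to every candidate key.
{C}⁺ = {A, C, E, G}, which is not all of the schema, so we must add further attributes.
{B, C}⁺: C→AEG adds A, E, G; BCE→AFG adds F; AF→H adds H → {A, B, C, E, F, G, H}.
{C, F}⁺: F→EG adds E, G; C→AEG adds A; AF→H adds H; ACH→BEG adds B → {A, B, C, E, F, G, H}.
{C, H}⁺: C→AEG adds A, E, G; ACH→BEG adds B; ABE→F adds F → {A, B, C, E, F, G, H}.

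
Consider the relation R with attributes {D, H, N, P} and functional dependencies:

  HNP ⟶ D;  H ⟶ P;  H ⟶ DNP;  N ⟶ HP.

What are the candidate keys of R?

H, N

{H}⁺: H→P adds P; H→DNP adds D, N → {D, H, N, P}.
{N}⁺: N→HP adds H, P; HNP→D adds D → {D, H, N, P}.
Any other superkey contains one of these as a subset, so there are no further candidate keys.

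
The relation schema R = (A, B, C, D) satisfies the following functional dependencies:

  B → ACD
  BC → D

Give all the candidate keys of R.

(B)

Attribute B never appears on the right-hand side of any dependency, so B must belong to every candidate key.
{B}⁺ = {A, B, C, D}, which is all of the schema, so {B} is the only candidate key.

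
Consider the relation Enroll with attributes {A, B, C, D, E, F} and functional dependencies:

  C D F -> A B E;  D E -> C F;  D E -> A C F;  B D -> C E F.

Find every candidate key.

Attribute D never appears on the right-hand side of any dependency, so D must belong to every candidate key.
{D}⁺ = {D}, which is not all of the schema, so we must add further attributes.
{B, D}⁺: BD→CEF adds C, E, F; CDF→ABE adds A → {A, B, C, D, E, F}. Minimal: {D}⁺ = {D}; {B}⁺ = {B} — none reach the full schema.
{D, E}⁺: DE→CF adds C, F; DE→ACF adds A; CDF→ABE adds B → {A, B, C, D, E, F}. Minimal: {E}⁺ = {E}; {D}⁺ = {D} — none reach the full schema.
{C, D, F}⁺: CDF→ABE adds A, B, E → {A, B, C, D, E, F}. Minimal: {D, F}⁺ = {D, F}; {C, F}⁺ = {C, F}; {C, D}⁺ = {C, D} — none reach the full schema.
Any other superkey contains one of these as a subset, so there are no further candidate keys.

{B, D}; {D, E}; {C, D, F}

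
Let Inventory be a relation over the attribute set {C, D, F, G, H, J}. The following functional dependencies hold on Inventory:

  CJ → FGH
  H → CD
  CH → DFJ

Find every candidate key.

{H}⁺: H→CD adds C, D; CH→DFJ adds F, J; CJ→FGH adds G → {C, D, F, G, H, J}.
{C, J}⁺: CJ→FGH adds F, G, H; H→CD adds D → {C, D, F, G, H, J}.

{H}, {C, J}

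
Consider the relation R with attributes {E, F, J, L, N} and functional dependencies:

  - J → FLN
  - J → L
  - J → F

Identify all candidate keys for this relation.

{E, J}

Attributes E, J never appear on any right-hand side, so every candidate key must contain {E, J}.
{E, J}⁺ = {E, F, J, L, N}, which is all of the schema, so {E, J} is the only candidate key.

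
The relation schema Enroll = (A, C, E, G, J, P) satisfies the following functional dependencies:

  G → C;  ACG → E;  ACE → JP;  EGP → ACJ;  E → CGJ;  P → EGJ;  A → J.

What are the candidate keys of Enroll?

{P}, {A, E}, {A, G}

{P}⁺: P→EGJ adds E, G, J; G→C adds C; EGP→ACJ adds A → {A, C, E, G, J, P}.
{A, E}⁺: E→CGJ adds C, G, J; ACE→JP adds P → {A, C, E, G, J, P}. Minimal: {E}⁺ = {C, E, G, J}; {A}⁺ = {A, J} — none reach the full schema.
{A, G}⁺: G→C adds C; ACG→E adds E; ACE→JP adds J, P → {A, C, E, G, J, P}. Minimal: {G}⁺ = {C, G}; {A}⁺ = {A, J} — none reach the full schema.
Any other superkey contains one of these as a subset, so there are no further candidate keys.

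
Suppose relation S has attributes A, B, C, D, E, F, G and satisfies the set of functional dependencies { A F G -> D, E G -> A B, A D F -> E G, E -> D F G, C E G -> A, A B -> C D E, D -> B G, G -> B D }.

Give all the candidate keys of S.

{E}; {A, B}; {A, D}; {A, G}

{E}⁺: E→DFG adds D, F, G; D→BG adds B; EG→AB adds A; AB→CDE adds C → {A, B, C, D, E, F, G}.
{A, B}⁺: AB→CDE adds C, D, E; D→BG adds G; E→DFG adds F → {A, B, C, D, E, F, G}. Minimal: {B}⁺ = {B}; {A}⁺ = {A} — none reach the full schema.
{A, D}⁺: D→BG adds B, G; AB→CDE adds C, E; E→DFG adds F → {A, B, C, D, E, F, G}. Minimal: {D}⁺ = {B, D, G}; {A}⁺ = {A} — none reach the full schema.
{A, G}⁺: G→BD adds B, D; AB→CDE adds C, E; E→DFG adds F → {A, B, C, D, E, F, G}. Minimal: {G}⁺ = {B, D, G}; {A}⁺ = {A} — none reach the full schema.
Any other superkey contains one of these as a subset, so there are no further candidate keys.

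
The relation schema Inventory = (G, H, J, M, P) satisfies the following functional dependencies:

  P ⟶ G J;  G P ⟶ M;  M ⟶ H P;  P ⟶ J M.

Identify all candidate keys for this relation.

(M); (P)

{M}⁺: M→HP adds H, P; P→JM adds J; P→GJ adds G → {G, H, J, M, P}.
{P}⁺: P→GJ adds G, J; GP→M adds M; M→HP adds H → {G, H, J, M, P}.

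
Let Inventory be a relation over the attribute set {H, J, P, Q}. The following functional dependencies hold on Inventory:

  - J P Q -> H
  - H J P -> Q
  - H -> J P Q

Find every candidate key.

{H}, {J, P, Q}

{H}⁺: H→JPQ adds J, P, Q → {H, J, P, Q}.
{J, P, Q}⁺: JPQ→H adds H → {H, J, P, Q}.
Any other superkey contains one of these as a subset, so there are no further candidate keys.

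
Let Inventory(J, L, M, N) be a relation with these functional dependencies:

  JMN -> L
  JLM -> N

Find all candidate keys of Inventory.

{J, L, M}, {J, M, N}

Attributes J, M never appear on any right-hand side, so every candidate key must contain {J, M}.
{J, M}⁺ = {J, M}, which is not all of the schema, so we must add further attributes.
{J, L, M}⁺: JLM→N adds N → {J, L, M, N}. Minimal: {L, M}⁺ = {L, M}; {J, M}⁺ = {J, M}; {J, L}⁺ = {J, L} — none reach the full schema.
{J, M, N}⁺: JMN→L adds L → {J, L, M, N}. Minimal: {M, N}⁺ = {M, N}; {J, N}⁺ = {J, N}; {J, M}⁺ = {J, M} — none reach the full schema.
Any other superkey contains one of these as a subset, so there are no further candidate keys.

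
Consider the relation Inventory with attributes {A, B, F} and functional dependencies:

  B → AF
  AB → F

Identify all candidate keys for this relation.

{B}

{B}⁺: B→AF adds A, F → {A, B, F}.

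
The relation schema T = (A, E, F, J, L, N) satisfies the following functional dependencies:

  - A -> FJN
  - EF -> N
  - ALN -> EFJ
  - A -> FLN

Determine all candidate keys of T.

{A}

Attribute A never appears on the right-hand side of any dependency, so A must belong to every candidate key.
{A}⁺ = {A, E, F, J, L, N}, which is all of the schema, so {A} is the only candidate key.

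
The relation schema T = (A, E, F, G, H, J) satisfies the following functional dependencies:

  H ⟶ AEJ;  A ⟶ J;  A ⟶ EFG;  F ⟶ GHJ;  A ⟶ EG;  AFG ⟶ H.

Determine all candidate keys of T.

A, F, H

{A}⁺: A→J adds J; A→EFG adds E, F, G; F→GHJ adds H → {A, E, F, G, H, J}.
{F}⁺: F→GHJ adds G, H, J; H→AEJ adds A, E → {A, E, F, G, H, J}.
{H}⁺: H→AEJ adds A, E, J; A→EFG adds F, G → {A, E, F, G, H, J}.
Any other superkey contains one of these as a subset, so there are no further candidate keys.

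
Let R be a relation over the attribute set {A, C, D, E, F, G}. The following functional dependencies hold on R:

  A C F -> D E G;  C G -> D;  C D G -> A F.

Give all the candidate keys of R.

Attribute C never appears on the right-hand side of any dependency, so C must belong to every candidate key.
{C}⁺ = {C}, which is not all of the schema, so we must add further attributes.
{C, G}⁺: CG→D adds D; CDG→AF adds A, F; ACF→DEG adds E → {A, C, D, E, F, G}. Minimal: {G}⁺ = {G}; {C}⁺ = {C} — none reach the full schema.
{A, C, F}⁺: ACF→DEG adds D, E, G → {A, C, D, E, F, G}. Minimal: {C, F}⁺ = {C, F}; {A, F}⁺ = {A, F}; {A, C}⁺ = {A, C} — none reach the full schema.

{C, G}, {A, C, F}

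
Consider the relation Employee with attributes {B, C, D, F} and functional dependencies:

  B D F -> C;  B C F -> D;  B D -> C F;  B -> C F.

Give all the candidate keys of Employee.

(B)

Attribute B never appears on the right-hand side of any dependency, so B must belong to every candidate key.
{B}⁺ = {B, C, D, F}, which is all of the schema, so {B} is the only candidate key.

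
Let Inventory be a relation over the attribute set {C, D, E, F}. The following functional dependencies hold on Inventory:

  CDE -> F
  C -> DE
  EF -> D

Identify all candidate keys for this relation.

(C)

Attribute C never appears on the right-hand side of any dependency, so C must belong to every candidate key.
{C}⁺ = {C, D, E, F}, which is all of the schema, so {C} is the only candidate key.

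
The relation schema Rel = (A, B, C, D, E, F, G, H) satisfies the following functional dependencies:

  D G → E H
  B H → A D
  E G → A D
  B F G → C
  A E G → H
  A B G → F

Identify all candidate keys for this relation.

Attributes B, G never appear on any right-hand side, so every candidate key must contain {B, G}.
{B, G}⁺ = {B, G}, which is not all of the schema, so we must add further attributes.
{B, D, G}⁺: DG→EH adds E, H; BH→AD adds A; ABG→F adds F; BFG→C adds C → {A, B, C, D, E, F, G, H}. Minimal: {D, G}⁺ = {A, D, E, G, H}; {B, G}⁺ = {B, G}; {B, D}⁺ = {B, D} — none reach the full schema.
{B, E, G}⁺: EG→AD adds A, D; AEG→H adds H; ABG→F adds F; BFG→C adds C → {A, B, C, D, E, F, G, H}. Minimal: {E, G}⁺ = {A, D, E, G, H}; {B, G}⁺ = {B, G}; {B, E}⁺ = {B, E} — none reach the full schema.
{B, G, H}⁺: BH→AD adds A, D; ABG→F adds F; DG→EH adds E; BFG→C adds C → {A, B, C, D, E, F, G, H}. Minimal: {G, H}⁺ = {G, H}; {B, H}⁺ = {A, B, D, H}; {B, G}⁺ = {B, G} — none reach the full schema.
Any other superkey contains one of these as a subset, so there are no further candidate keys.

(B, D, G), (B, E, G), (B, G, H)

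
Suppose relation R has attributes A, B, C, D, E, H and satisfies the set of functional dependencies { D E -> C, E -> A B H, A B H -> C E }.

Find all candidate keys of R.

{D, E}, {A, B, D, H}

Attribute D never appears on the right-hand side of any dependency, so D must belong to every candidate key.
{D}⁺ = {D}, which is not all of the schema, so we must add further attributes.
{D, E}⁺: DE→C adds C; E→ABH adds A, B, H → {A, B, C, D, E, H}. Minimal: {E}⁺ = {A, B, C, E, H}; {D}⁺ = {D} — none reach the full schema.
{A, B, D, H}⁺: ABH→CE adds C, E → {A, B, C, D, E, H}. Minimal: {B, D, H}⁺ = {B, D, H}; {A, D, H}⁺ = {A, D, H}; {A, B, H}⁺ = {A, B, C, E, H}; … — none reach the full schema.
Any other superkey contains one of these as a subset, so there are no further candidate keys.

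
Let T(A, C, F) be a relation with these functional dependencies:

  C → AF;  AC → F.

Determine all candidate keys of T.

C

Attribute C never appears on the right-hand side of any dependency, so C must belong to every candidate key.
{C}⁺ = {A, C, F}, which is all of the schema, so {C} is the only candidate key.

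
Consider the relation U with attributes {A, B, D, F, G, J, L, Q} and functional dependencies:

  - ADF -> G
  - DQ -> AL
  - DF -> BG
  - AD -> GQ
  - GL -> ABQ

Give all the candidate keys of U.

Attributes D, F, J never appear on any right-hand side, so every candidate key must contain {D, F, J}.
{D, F, J}⁺ = {B, D, F, G, J}, which is not all of the schema, so we must add further attributes.
{A, D, F, J}⁺: ADF→G adds G; DF→BG adds B; AD→GQ adds Q; DQ→AL adds L → {A, B, D, F, G, J, L, Q}. Minimal: {D, F, J}⁺ = {B, D, F, G, J}; {A, F, J}⁺ = {A, F, J}; {A, D, J}⁺ = {A, B, D, G, J, L, Q}; … — none reach the full schema.
{D, F, J, L}⁺: DF→BG adds B, G; GL→ABQ adds A, Q → {A, B, D, F, G, J, L, Q}. Minimal: {F, J, L}⁺ = {F, J, L}; {D, J, L}⁺ = {D, J, L}; {D, F, L}⁺ = {A, B, D, F, G, L, Q}; … — none reach the full schema.
{D, F, J, Q}⁺: DQ→AL adds A, L; DF→BG adds B, G → {A, B, D, F, G, J, L, Q}. Minimal: {F, J, Q}⁺ = {F, J, Q}; {D, J, Q}⁺ = {A, B, D, G, J, L, Q}; {D, F, Q}⁺ = {A, B, D, F, G, L, Q}; … — none reach the full schema.

{A, D, F, J}, {D, F, J, L}, {D, F, J, Q}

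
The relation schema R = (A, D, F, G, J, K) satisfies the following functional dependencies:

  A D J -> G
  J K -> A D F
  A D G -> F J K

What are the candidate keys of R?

{J, K}⁺: JK→ADF adds A, D, F; ADJ→G adds G → {A, D, F, G, J, K}. Minimal: {K}⁺ = {K}; {J}⁺ = {J} — none reach the full schema.
{A, D, G}⁺: ADG→FJK adds F, J, K → {A, D, F, G, J, K}. Minimal: {D, G}⁺ = {D, G}; {A, G}⁺ = {A, G}; {A, D}⁺ = {A, D} — none reach the full schema.
{A, D, J}⁺: ADJ→G adds G; ADG→FJK adds F, K → {A, D, F, G, J, K}. Minimal: {D, J}⁺ = {D, J}; {A, J}⁺ = {A, J}; {A, D}⁺ = {A, D} — none reach the full schema.
Any other superkey contains one of these as a subset, so there are no further candidate keys.

JK, ADG, ADJ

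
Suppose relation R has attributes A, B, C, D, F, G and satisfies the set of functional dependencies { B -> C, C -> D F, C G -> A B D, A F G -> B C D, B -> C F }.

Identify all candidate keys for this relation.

{B, G}, {C, G}, {A, F, G}

Attribute G never appears on the right-hand side of any dependency, so G must belong to every candidate key.
{G}⁺ = {G}, which is not all of the schema, so we must add further attributes.
{B, G}⁺: B→C adds C; C→DF adds D, F; CG→ABD adds A → {A, B, C, D, F, G}. Minimal: {G}⁺ = {G}; {B}⁺ = {B, C, D, F} — none reach the full schema.
{C, G}⁺: C→DF adds D, F; CG→ABD adds A, B → {A, B, C, D, F, G}. Minimal: {G}⁺ = {G}; {C}⁺ = {C, D, F} — none reach the full schema.
{A, F, G}⁺: AFG→BCD adds B, C, D → {A, B, C, D, F, G}. Minimal: {F, G}⁺ = {F, G}; {A, G}⁺ = {A, G}; {A, F}⁺ = {A, F} — none reach the full schema.
Any other superkey contains one of these as a subset, so there are no further candidate keys.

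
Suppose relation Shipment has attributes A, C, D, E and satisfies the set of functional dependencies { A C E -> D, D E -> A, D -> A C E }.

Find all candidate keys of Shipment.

{D}⁺: D→ACE adds A, C, E → {A, C, D, E}.
{A, C, E}⁺: ACE→D adds D → {A, C, D, E}.

D, ACE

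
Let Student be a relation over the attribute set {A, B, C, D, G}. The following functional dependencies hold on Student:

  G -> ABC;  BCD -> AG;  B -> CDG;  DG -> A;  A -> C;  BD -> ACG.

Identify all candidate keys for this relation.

{B}, {G}

{B}⁺: B→CDG adds C, D, G; DG→A adds A → {A, B, C, D, G}.
{G}⁺: G→ABC adds A, B, C; B→CDG adds D → {A, B, C, D, G}.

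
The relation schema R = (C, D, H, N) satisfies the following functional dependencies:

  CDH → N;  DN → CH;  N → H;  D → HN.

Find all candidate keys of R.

{D}

Attribute D never appears on the right-hand side of any dependency, so D must belong to every candidate key.
{D}⁺ = {C, D, H, N}, which is all of the schema, so {D} is the only candidate key.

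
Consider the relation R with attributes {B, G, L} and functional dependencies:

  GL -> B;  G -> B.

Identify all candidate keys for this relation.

Attributes G, L never appear on any right-hand side, so every candidate key must contain {G, L}.
{G, L}⁺ = {B, G, L}, which is all of the schema, so {G, L} is the only candidate key.

(G, L)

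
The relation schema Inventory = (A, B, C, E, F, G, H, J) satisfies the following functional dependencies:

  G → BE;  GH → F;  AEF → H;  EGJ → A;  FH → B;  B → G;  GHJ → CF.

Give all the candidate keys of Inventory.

BFJ, BHJ, FGJ, FHJ, GHJ, AEFJ

Attribute J never appears on the right-hand side of any dependency, so J must belong to every candidate key.
{J}⁺ = {J}, which is not all of the schema, so we must add further attributes.
{B, F, J}⁺: B→G adds G; G→BE adds E; EGJ→A adds A; AEF→H adds H; GHJ→CF adds C → {A, B, C, E, F, G, H, J}. Minimal: {F, J}⁺ = {F, J}; {B, J}⁺ = {A, B, E, G, J}; {B, F}⁺ = {B, E, F, G} — none reach the full schema.
{B, H, J}⁺: B→G adds G; GHJ→CF adds C, F; G→BE adds E; EGJ→A adds A → {A, B, C, E, F, G, H, J}. Minimal: {H, J}⁺ = {H, J}; {B, J}⁺ = {A, B, E, G, J}; {B, H}⁺ = {B, E, F, G, H} — none reach the full schema.
{F, G, J}⁺: G→BE adds B, E; EGJ→A adds A; AEF→H adds H; GHJ→CF adds C → {A, B, C, E, F, G, H, J}. Minimal: {G, J}⁺ = {A, B, E, G, J}; {F, J}⁺ = {F, J}; {F, G}⁺ = {B, E, F, G} — none reach the full schema.
{F, H, J}⁺: FH→B adds B; B→G adds G; GHJ→CF adds C; G→BE adds E; EGJ→A adds A → {A, B, C, E, F, G, H, J}. Minimal: {H, J}⁺ = {H, J}; {F, J}⁺ = {F, J}; {F, H}⁺ = {B, E, F, G, H} — none reach the full schema.
{G, H, J}⁺: G→BE adds B, E; GH→F adds F; EGJ→A adds A; GHJ→CF adds C → {A, B, C, E, F, G, H, J}. Minimal: {H, J}⁺ = {H, J}; {G, J}⁺ = {A, B, E, G, J}; {G, H}⁺ = {B, E, F, G, H} — none reach the full schema.
{A, E, F, J}⁺: AEF→H adds H; FH→B adds B; B→G adds G; GHJ→CF adds C → {A, B, C, E, F, G, H, J}. Minimal: {E, F, J}⁺ = {E, F, J}; {A, F, J}⁺ = {A, F, J}; {A, E, J}⁺ = {A, E, J}; … — none reach the full schema.
Any other superkey contains one of these as a subset, so there are no further candidate keys.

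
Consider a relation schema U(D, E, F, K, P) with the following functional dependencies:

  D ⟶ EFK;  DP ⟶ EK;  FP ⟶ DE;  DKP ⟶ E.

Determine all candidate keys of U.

{D, P}, {F, P}

Attribute P never appears on the right-hand side of any dependency, so P must belong to every candidate key.
{P}⁺ = {P}, which is not all of the schema, so we must add further attributes.
{D, P}⁺: D→EFK adds E, F, K → {D, E, F, K, P}.
{F, P}⁺: FP→DE adds D, E; D→EFK adds K → {D, E, F, K, P}.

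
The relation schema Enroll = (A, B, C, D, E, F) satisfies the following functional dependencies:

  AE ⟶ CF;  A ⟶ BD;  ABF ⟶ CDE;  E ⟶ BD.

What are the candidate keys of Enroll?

Attribute A never appears on the right-hand side of any dependency, so A must belong to every candidate key.
{A}⁺ = {A, B, D}, which is not all of the schema, so we must add further attributes.
{A, E}⁺: AE→CF adds C, F; A→BD adds B, D → {A, B, C, D, E, F}. Minimal: {E}⁺ = {B, D, E}; {A}⁺ = {A, B, D} — none reach the full schema.
{A, F}⁺: A→BD adds B, D; ABF→CDE adds C, E → {A, B, C, D, E, F}. Minimal: {F}⁺ = {F}; {A}⁺ = {A, B, D} — none reach the full schema.

AE, AF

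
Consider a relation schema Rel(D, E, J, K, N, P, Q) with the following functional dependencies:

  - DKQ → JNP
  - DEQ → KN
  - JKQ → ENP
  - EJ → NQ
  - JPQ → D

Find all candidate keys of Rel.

{D, E, J}, {D, E, Q}, {D, K, Q}, {E, J, K}, {E, J, P}, {J, K, Q}

{D, E, J}⁺: EJ→NQ adds N, Q; DEQ→KN adds K; JKQ→ENP adds P → {D, E, J, K, N, P, Q}. Minimal: {E, J}⁺ = {E, J, N, Q}; {D, J}⁺ = {D, J}; {D, E}⁺ = {D, E} — none reach the full schema.
{D, E, Q}⁺: DEQ→KN adds K, N; DKQ→JNP adds J, P → {D, E, J, K, N, P, Q}. Minimal: {E, Q}⁺ = {E, Q}; {D, Q}⁺ = {D, Q}; {D, E}⁺ = {D, E} — none reach the full schema.
{D, K, Q}⁺: DKQ→JNP adds J, N, P; JKQ→ENP adds E → {D, E, J, K, N, P, Q}. Minimal: {K, Q}⁺ = {K, Q}; {D, Q}⁺ = {D, Q}; {D, K}⁺ = {D, K} — none reach the full schema.
{E, J, K}⁺: EJ→NQ adds N, Q; JKQ→ENP adds P; JPQ→D adds D → {D, E, J, K, N, P, Q}. Minimal: {J, K}⁺ = {J, K}; {E, K}⁺ = {E, K}; {E, J}⁺ = {E, J, N, Q} — none reach the full schema.
{E, J, P}⁺: EJ→NQ adds N, Q; JPQ→D adds D; DEQ→KN adds K → {D, E, J, K, N, P, Q}. Minimal: {J, P}⁺ = {J, P}; {E, P}⁺ = {E, P}; {E, J}⁺ = {E, J, N, Q} — none reach the full schema.
{J, K, Q}⁺: JKQ→ENP adds E, N, P; JPQ→D adds D → {D, E, J, K, N, P, Q}. Minimal: {K, Q}⁺ = {K, Q}; {J, Q}⁺ = {J, Q}; {J, K}⁺ = {J, K} — none reach the full schema.
Any other superkey contains one of these as a subset, so there are no further candidate keys.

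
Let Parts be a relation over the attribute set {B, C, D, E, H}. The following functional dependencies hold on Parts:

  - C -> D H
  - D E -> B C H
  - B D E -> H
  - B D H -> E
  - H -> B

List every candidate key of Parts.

(C); (D, E); (D, H)

{C}⁺: C→DH adds D, H; H→B adds B; BDH→E adds E → {B, C, D, E, H}.
{D, E}⁺: DE→BCH adds B, C, H → {B, C, D, E, H}. Minimal: {E}⁺ = {E}; {D}⁺ = {D} — none reach the full schema.
{D, H}⁺: H→B adds B; BDH→E adds E; DE→BCH adds C → {B, C, D, E, H}. Minimal: {H}⁺ = {B, H}; {D}⁺ = {D} — none reach the full schema.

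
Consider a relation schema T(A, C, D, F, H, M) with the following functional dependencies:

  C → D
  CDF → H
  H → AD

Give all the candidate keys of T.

{C, F, M}

Attributes C, F, M never appear on any right-hand side, so every candidate key must contain {C, F, M}.
{C, F, M}⁺ = {A, C, D, F, H, M}, which is all of the schema, so {C, F, M} is the only candidate key.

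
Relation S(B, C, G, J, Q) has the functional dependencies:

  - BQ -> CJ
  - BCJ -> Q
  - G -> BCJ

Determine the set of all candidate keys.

Attribute G never appears on the right-hand side of any dependency, so G must belong to every candidate key.
{G}⁺ = {B, C, G, J, Q}, which is all of the schema, so {G} is the only candidate key.

{G}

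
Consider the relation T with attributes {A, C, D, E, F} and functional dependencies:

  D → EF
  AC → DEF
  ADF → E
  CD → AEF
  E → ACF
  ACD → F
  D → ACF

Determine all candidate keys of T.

{D}⁺: D→EF adds E, F; E→ACF adds A, C → {A, C, D, E, F}.
{E}⁺: E→ACF adds A, C, F; AC→DEF adds D → {A, C, D, E, F}.
{A, C}⁺: AC→DEF adds D, E, F → {A, C, D, E, F}. Minimal: {C}⁺ = {C}; {A}⁺ = {A} — none reach the full schema.

{D}; {E}; {A, C}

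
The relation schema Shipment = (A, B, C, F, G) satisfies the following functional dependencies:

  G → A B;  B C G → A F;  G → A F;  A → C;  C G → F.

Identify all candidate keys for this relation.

Attribute G never appears on the right-hand side of any dependency, so G must belong to every candidate key.
{G}⁺ = {A, B, C, F, G}, which is all of the schema, so {G} is the only candidate key.

(G)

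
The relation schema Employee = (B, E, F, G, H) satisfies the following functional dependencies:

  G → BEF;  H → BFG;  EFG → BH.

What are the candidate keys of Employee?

G, H

{G}⁺: G→BEF adds B, E, F; EFG→BH adds H → {B, E, F, G, H}.
{H}⁺: H→BFG adds B, F, G; G→BEF adds E → {B, E, F, G, H}.
Any other superkey contains one of these as a subset, so there are no further candidate keys.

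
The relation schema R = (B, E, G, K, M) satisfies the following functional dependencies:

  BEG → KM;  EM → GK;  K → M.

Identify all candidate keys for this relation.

Attributes B, E never appear on any right-hand side, so every candidate key must contain {B, E}.
{B, E}⁺ = {B, E}, which is not all of the schema, so we must add further attributes.
{B, E, G}⁺: BEG→KM adds K, M → {B, E, G, K, M}. Minimal: {E, G}⁺ = {E, G}; {B, G}⁺ = {B, G}; {B, E}⁺ = {B, E} — none reach the full schema.
{B, E, K}⁺: K→M adds M; EM→GK adds G → {B, E, G, K, M}. Minimal: {E, K}⁺ = {E, G, K, M}; {B, K}⁺ = {B, K, M}; {B, E}⁺ = {B, E} — none reach the full schema.
{B, E, M}⁺: EM→GK adds G, K → {B, E, G, K, M}. Minimal: {E, M}⁺ = {E, G, K, M}; {B, M}⁺ = {B, M}; {B, E}⁺ = {B, E} — none reach the full schema.
Any other superkey contains one of these as a subset, so there are no further candidate keys.

BEG, BEK, BEM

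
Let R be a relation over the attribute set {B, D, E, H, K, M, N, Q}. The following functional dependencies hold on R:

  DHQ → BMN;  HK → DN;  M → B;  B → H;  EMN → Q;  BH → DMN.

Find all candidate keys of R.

Attributes E, K never appear on any right-hand side, so every candidate key must contain {E, K}.
{E, K}⁺ = {E, K}, which is not all of the schema, so we must add further attributes.
{B, E, K}⁺: B→H adds H; BH→DMN adds D, M, N; EMN→Q adds Q → {B, D, E, H, K, M, N, Q}. Minimal: {E, K}⁺ = {E, K}; {B, K}⁺ = {B, D, H, K, M, N}; {B, E}⁺ = {B, D, E, H, M, N, Q} — none reach the full schema.
{E, K, M}⁺: M→B adds B; B→H adds H; BH→DMN adds D, N; EMN→Q adds Q → {B, D, E, H, K, M, N, Q}. Minimal: {K, M}⁺ = {B, D, H, K, M, N}; {E, M}⁺ = {B, D, E, H, M, N, Q}; {E, K}⁺ = {E, K} — none reach the full schema.
{E, H, K, Q}⁺: HK→DN adds D, N; DHQ→BMN adds B, M → {B, D, E, H, K, M, N, Q}. Minimal: {H, K, Q}⁺ = {B, D, H, K, M, N, Q}; {E, K, Q}⁺ = {E, K, Q}; {E, H, Q}⁺ = {E, H, Q}; … — none reach the full schema.
Any other superkey contains one of these as a subset, so there are no further candidate keys.

{B, E, K}, {E, K, M}, {E, H, K, Q}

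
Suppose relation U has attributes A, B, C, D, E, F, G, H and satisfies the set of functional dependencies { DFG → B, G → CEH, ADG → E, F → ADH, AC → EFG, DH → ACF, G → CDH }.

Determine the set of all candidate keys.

{F}; {G}; {A, C}; {D, H}

{F}⁺: F→ADH adds A, D, H; DH→ACF adds C; AC→EFG adds E, G; DFG→B adds B → {A, B, C, D, E, F, G, H}.
{G}⁺: G→CEH adds C, E, H; G→CDH adds D; DH→ACF adds A, F; DFG→B adds B → {A, B, C, D, E, F, G, H}.
{A, C}⁺: AC→EFG adds E, F, G; G→CDH adds D, H; DFG→B adds B → {A, B, C, D, E, F, G, H}. Minimal: {C}⁺ = {C}; {A}⁺ = {A} — none reach the full schema.
{D, H}⁺: DH→ACF adds A, C, F; AC→EFG adds E, G; DFG→B adds B → {A, B, C, D, E, F, G, H}. Minimal: {H}⁺ = {H}; {D}⁺ = {D} — none reach the full schema.
Any other superkey contains one of these as a subset, so there are no further candidate keys.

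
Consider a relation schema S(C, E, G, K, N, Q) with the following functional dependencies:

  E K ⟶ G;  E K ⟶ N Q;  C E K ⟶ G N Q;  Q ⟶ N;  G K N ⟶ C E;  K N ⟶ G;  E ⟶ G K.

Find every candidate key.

{E}; {K, N}; {K, Q}

{E}⁺: E→GK adds G, K; EK→NQ adds N, Q; GKN→CE adds C → {C, E, G, K, N, Q}.
{K, N}⁺: KN→G adds G; GKN→CE adds C, E; EK→NQ adds Q → {C, E, G, K, N, Q}. Minimal: {N}⁺ = {N}; {K}⁺ = {K} — none reach the full schema.
{K, Q}⁺: Q→N adds N; KN→G adds G; GKN→CE adds C, E → {C, E, G, K, N, Q}. Minimal: {Q}⁺ = {N, Q}; {K}⁺ = {K} — none reach the full schema.
Any other superkey contains one of these as a subset, so there are no further candidate keys.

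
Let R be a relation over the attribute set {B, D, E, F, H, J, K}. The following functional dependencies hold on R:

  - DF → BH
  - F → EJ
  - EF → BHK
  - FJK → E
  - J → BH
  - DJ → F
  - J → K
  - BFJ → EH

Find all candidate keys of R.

Attribute D never appears on the right-hand side of any dependency, so D must belong to every candidate key.
{D}⁺ = {D}, which is not all of the schema, so we must add further attributes.
{D, F}⁺: DF→BH adds B, H; F→EJ adds E, J; EF→BHK adds K → {B, D, E, F, H, J, K}. Minimal: {F}⁺ = {B, E, F, H, J, K}; {D}⁺ = {D} — none reach the full schema.
{D, J}⁺: J→BH adds B, H; DJ→F adds F; J→K adds K; BFJ→EH adds E → {B, D, E, F, H, J, K}. Minimal: {J}⁺ = {B, H, J, K}; {D}⁺ = {D} — none reach the full schema.

{D, F}, {D, J}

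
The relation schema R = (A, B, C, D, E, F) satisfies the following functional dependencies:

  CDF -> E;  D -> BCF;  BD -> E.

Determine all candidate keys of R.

Attributes A, D never appear on any right-hand side, so every candidate key must contain {A, D}.
{A, D}⁺ = {A, B, C, D, E, F}, which is all of the schema, so {A, D} is the only candidate key.

{A, D}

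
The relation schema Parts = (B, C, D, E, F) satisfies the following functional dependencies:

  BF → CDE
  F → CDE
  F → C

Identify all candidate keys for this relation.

Attributes B, F never appear on any right-hand side, so every candidate key must contain {B, F}.
{B, F}⁺ = {B, C, D, E, F}, which is all of the schema, so {B, F} is the only candidate key.

{B, F}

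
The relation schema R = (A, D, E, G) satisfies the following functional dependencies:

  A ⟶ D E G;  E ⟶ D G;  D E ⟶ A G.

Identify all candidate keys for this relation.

A, E

{A}⁺: A→DEG adds D, E, G → {A, D, E, G}.
{E}⁺: E→DG adds D, G; DE→AG adds A → {A, D, E, G}.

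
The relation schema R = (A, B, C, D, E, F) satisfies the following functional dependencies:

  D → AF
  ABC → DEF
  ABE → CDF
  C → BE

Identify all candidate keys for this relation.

{A, C}, {C, D}, {A, B, E}, {B, D, E}

{A, C}⁺: C→BE adds B, E; ABC→DEF adds D, F → {A, B, C, D, E, F}. Minimal: {C}⁺ = {B, C, E}; {A}⁺ = {A} — none reach the full schema.
{C, D}⁺: D→AF adds A, F; C→BE adds B, E → {A, B, C, D, E, F}. Minimal: {D}⁺ = {A, D, F}; {C}⁺ = {B, C, E} — none reach the full schema.
{A, B, E}⁺: ABE→CDF adds C, D, F → {A, B, C, D, E, F}. Minimal: {B, E}⁺ = {B, E}; {A, E}⁺ = {A, E}; {A, B}⁺ = {A, B} — none reach the full schema.
{B, D, E}⁺: D→AF adds A, F; ABE→CDF adds C → {A, B, C, D, E, F}. Minimal: {D, E}⁺ = {A, D, E, F}; {B, E}⁺ = {B, E}; {B, D}⁺ = {A, B, D, F} — none reach the full schema.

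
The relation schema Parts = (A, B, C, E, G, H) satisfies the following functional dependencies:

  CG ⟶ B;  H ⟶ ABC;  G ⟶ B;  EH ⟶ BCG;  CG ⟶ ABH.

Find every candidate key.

Attribute E never appears on the right-hand side of any dependency, so E must belong to every candidate key.
{E}⁺ = {E}, which is not all of the schema, so we must add further attributes.
{E, H}⁺: H→ABC adds A, B, C; EH→BCG adds G → {A, B, C, E, G, H}. Minimal: {H}⁺ = {A, B, C, H}; {E}⁺ = {E} — none reach the full schema.
{C, E, G}⁺: CG→B adds B; CG→ABH adds A, H → {A, B, C, E, G, H}. Minimal: {E, G}⁺ = {B, E, G}; {C, G}⁺ = {A, B, C, G, H}; {C, E}⁺ = {C, E} — none reach the full schema.

{E, H}, {C, E, G}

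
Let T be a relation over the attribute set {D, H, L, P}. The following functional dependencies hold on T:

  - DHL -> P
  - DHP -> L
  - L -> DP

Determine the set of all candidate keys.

Attribute H never appears on the right-hand side of any dependency, so H must belong to every candidate key.
{H}⁺ = {H}, which is not all of the schema, so we must add further attributes.
{H, L}⁺: L→DP adds D, P → {D, H, L, P}. Minimal: {L}⁺ = {D, L, P}; {H}⁺ = {H} — none reach the full schema.
{D, H, P}⁺: DHP→L adds L → {D, H, L, P}. Minimal: {H, P}⁺ = {H, P}; {D, P}⁺ = {D, P}; {D, H}⁺ = {D, H} — none reach the full schema.

(H, L), (D, H, P)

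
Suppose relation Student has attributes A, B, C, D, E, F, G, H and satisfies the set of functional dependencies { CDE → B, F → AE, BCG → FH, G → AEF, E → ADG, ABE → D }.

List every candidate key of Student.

Attribute C never appears on the right-hand side of any dependency, so C must belong to every candidate key.
{C}⁺ = {C}, which is not all of the schema, so we must add further attributes.
{C, E}⁺: E→ADG adds A, D, G; CDE→B adds B; BCG→FH adds F, H → {A, B, C, D, E, F, G, H}. Minimal: {E}⁺ = {A, D, E, F, G}; {C}⁺ = {C} — none reach the full schema.
{C, F}⁺: F→AE adds A, E; E→ADG adds D, G; CDE→B adds B; BCG→FH adds H → {A, B, C, D, E, F, G, H}. Minimal: {F}⁺ = {A, D, E, F, G}; {C}⁺ = {C} — none reach the full schema.
{C, G}⁺: G→AEF adds A, E, F; E→ADG adds D; CDE→B adds B; BCG→FH adds H → {A, B, C, D, E, F, G, H}. Minimal: {G}⁺ = {A, D, E, F, G}; {C}⁺ = {C} — none reach the full schema.
Any other superkey contains one of these as a subset, so there are no further candidate keys.

(C, E), (C, F), (C, G)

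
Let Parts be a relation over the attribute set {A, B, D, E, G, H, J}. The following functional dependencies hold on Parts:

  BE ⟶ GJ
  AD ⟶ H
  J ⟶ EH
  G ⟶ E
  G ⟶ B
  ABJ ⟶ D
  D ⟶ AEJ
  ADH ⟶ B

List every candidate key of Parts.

{D}; {A, G}; {A, B, E}; {A, B, J}

{D}⁺: D→AEJ adds A, E, J; AD→H adds H; ADH→B adds B; BE→GJ adds G → {A, B, D, E, G, H, J}.
{A, G}⁺: G→E adds E; G→B adds B; BE→GJ adds J; J→EH adds H; ABJ→D adds D → {A, B, D, E, G, H, J}. Minimal: {G}⁺ = {B, E, G, H, J}; {A}⁺ = {A} — none reach the full schema.
{A, B, E}⁺: BE→GJ adds G, J; J→EH adds H; ABJ→D adds D → {A, B, D, E, G, H, J}. Minimal: {B, E}⁺ = {B, E, G, H, J}; {A, E}⁺ = {A, E}; {A, B}⁺ = {A, B} — none reach the full schema.
{A, B, J}⁺: J→EH adds E, H; ABJ→D adds D; BE→GJ adds G → {A, B, D, E, G, H, J}. Minimal: {B, J}⁺ = {B, E, G, H, J}; {A, J}⁺ = {A, E, H, J}; {A, B}⁺ = {A, B} — none reach the full schema.
Any other superkey contains one of these as a subset, so there are no further candidate keys.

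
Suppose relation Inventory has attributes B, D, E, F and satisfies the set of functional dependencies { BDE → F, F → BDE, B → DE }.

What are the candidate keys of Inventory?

{B}; {F}

{B}⁺: B→DE adds D, E; BDE→F adds F → {B, D, E, F}.
{F}⁺: F→BDE adds B, D, E → {B, D, E, F}.
Any other superkey contains one of these as a subset, so there are no further candidate keys.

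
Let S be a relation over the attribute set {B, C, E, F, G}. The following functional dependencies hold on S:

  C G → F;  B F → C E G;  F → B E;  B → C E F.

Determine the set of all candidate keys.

{B}⁺: B→CEF adds C, E, F; BF→CEG adds G → {B, C, E, F, G}.
{F}⁺: F→BE adds B, E; B→CEF adds C; BF→CEG adds G → {B, C, E, F, G}.
{C, G}⁺: CG→F adds F; F→BE adds B, E → {B, C, E, F, G}. Minimal: {G}⁺ = {G}; {C}⁺ = {C} — none reach the full schema.

(B); (F); (C, G)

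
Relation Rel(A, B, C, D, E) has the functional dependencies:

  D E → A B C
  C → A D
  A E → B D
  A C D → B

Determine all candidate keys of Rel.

AE; CE; DE

Attribute E never appears on the right-hand side of any dependency, so E must belong to every candidate key.
{E}⁺ = {E}, which is not all of the schema, so we must add further attributes.
{A, E}⁺: AE→BD adds B, D; DE→ABC adds C → {A, B, C, D, E}. Minimal: {E}⁺ = {E}; {A}⁺ = {A} — none reach the full schema.
{C, E}⁺: C→AD adds A, D; AE→BD adds B → {A, B, C, D, E}. Minimal: {E}⁺ = {E}; {C}⁺ = {A, B, C, D} — none reach the full schema.
{D, E}⁺: DE→ABC adds A, B, C → {A, B, C, D, E}. Minimal: {E}⁺ = {E}; {D}⁺ = {D} — none reach the full schema.
Any other superkey contains one of these as a subset, so there are no further candidate keys.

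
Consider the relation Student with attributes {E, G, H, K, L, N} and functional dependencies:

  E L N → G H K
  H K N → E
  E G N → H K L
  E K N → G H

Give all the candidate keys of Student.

EGN; EKN; ELN; HKN

Attribute N never appears on the right-hand side of any dependency, so N must belong to every candidate key.
{N}⁺ = {N}, which is not all of the schema, so we must add further attributes.
{E, G, N}⁺: EGN→HKL adds H, K, L → {E, G, H, K, L, N}. Minimal: {G, N}⁺ = {G, N}; {E, N}⁺ = {E, N}; {E, G}⁺ = {E, G} — none reach the full schema.
{E, K, N}⁺: EKN→GH adds G, H; EGN→HKL adds L → {E, G, H, K, L, N}. Minimal: {K, N}⁺ = {K, N}; {E, N}⁺ = {E, N}; {E, K}⁺ = {E, K} — none reach the full schema.
{E, L, N}⁺: ELN→GHK adds G, H, K → {E, G, H, K, L, N}. Minimal: {L, N}⁺ = {L, N}; {E, N}⁺ = {E, N}; {E, L}⁺ = {E, L} — none reach the full schema.
{H, K, N}⁺: HKN→E adds E; EKN→GH adds G; EGN→HKL adds L → {E, G, H, K, L, N}. Minimal: {K, N}⁺ = {K, N}; {H, N}⁺ = {H, N}; {H, K}⁺ = {H, K} — none reach the full schema.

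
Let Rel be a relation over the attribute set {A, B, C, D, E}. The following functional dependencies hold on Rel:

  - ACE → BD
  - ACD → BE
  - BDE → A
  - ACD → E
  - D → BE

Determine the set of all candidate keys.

CD; ACE

{C, D}⁺: D→BE adds B, E; BDE→A adds A → {A, B, C, D, E}.
{A, C, E}⁺: ACE→BD adds B, D → {A, B, C, D, E}.
Any other superkey contains one of these as a subset, so there are no further candidate keys.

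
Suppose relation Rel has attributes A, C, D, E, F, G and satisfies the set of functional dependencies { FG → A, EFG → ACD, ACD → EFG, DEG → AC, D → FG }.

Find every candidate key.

{C, D}⁺: D→FG adds F, G; FG→A adds A; ACD→EFG adds E → {A, C, D, E, F, G}.
{D, E}⁺: D→FG adds F, G; FG→A adds A; EFG→ACD adds C → {A, C, D, E, F, G}.
{E, F, G}⁺: FG→A adds A; EFG→ACD adds C, D → {A, C, D, E, F, G}.

(C, D); (D, E); (E, F, G)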